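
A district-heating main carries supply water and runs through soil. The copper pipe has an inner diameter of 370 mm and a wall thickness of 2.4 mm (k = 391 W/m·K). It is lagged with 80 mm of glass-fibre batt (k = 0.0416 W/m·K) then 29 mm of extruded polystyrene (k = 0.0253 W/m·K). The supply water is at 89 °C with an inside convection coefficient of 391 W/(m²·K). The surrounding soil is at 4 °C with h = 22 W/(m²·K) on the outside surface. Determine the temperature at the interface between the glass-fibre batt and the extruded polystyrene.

Per-layer cylindrical resistances, series-summed:
R_inner film = 1/(h_i·2πr₁L) = 1/(391×2π×0.185×1) = 0.0022 K/W
R_copper pipe wall = ln(187.4/185)/(2π×391×1) = 5.247×10^-6 K/W
R_glass-fibre batt = ln(267.4/187.4)/(2π×0.0416×1) = 1.36 K/W
R_extruded polystyrene = ln(296.4/267.4)/(2π×0.0253×1) = 0.6477 K/W
R_outer film = 1/(h_o·2πr_oL) = 1/(22×2π×0.2964×1) = 0.02441 K/W
R_total = 2.034 K/W
Q = ΔT/R_total = 85/2.034
Q = 41.8 W/m
T_interface = T_inner − Q·ΣR(inner→interface) = 89 − 41.8×1.362

T ≈ 32.1 °C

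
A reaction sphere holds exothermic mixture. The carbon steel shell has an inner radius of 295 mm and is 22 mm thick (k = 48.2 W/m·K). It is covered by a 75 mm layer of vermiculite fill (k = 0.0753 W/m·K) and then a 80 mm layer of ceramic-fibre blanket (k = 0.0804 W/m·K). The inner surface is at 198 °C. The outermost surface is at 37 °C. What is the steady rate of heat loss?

Radial (spherical) resistances in series:
R_carbon steel shell = (1/0.295 − 1/0.317)/(4π×48.2) = 3.884×10^-4 K/W
R_vermiculite fill = (1/0.317 − 1/0.392)/(4π×0.0753) = 0.6378 K/W
R_ceramic-fibre blanket = (1/0.392 − 1/0.472)/(4π×0.0804) = 0.428 K/W
R_total = 1.066 K/W
Q = ΔT/R_total = 161/1.066

Q ≈ 151 W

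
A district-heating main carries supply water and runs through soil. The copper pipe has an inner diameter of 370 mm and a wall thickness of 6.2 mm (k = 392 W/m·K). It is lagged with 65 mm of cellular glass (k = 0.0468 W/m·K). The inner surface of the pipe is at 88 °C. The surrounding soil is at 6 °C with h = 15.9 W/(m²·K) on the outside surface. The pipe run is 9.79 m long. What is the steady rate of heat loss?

For a radial system each layer contributes R = ln(r_out/r_in)/(2πkL); films add R = 1/(hA).
R_copper pipe wall = ln(191.2/185)/(2π×392×9.79) = 1.367×10^-6 K/W
R_cellular glass = ln(256.2/191.2)/(2π×0.0468×9.79) = 0.1017 K/W
R_outer film = 1/(h_o·2πr_oL) = 1/(15.9×2π×0.2562×9.79) = 0.003991 K/W
R_total = 0.1056 K/W
Q = ΔT/R_total = 82/0.1056

Q ≈ 776 W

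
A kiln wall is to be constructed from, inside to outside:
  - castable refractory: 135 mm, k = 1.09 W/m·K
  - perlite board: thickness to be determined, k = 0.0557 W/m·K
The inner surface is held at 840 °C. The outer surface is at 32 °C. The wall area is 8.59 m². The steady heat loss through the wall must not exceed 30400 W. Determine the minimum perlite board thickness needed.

Model the wall as resistances in series:
R_castable refractory = L/(kA) = 0.135/(1.09×8.59) = 0.01442 K/W
Sum of the known resistances R_other = 0.01442 K/W
Required total resistance R_tot = ΔT/Q_allow = 808/30400 = 0.02658 K/W
R_perlite board = R_tot − R_other = 0.01216 K/W
L = R·k·A = 0.01216×0.0557×8.59

L ≈ 5.82 mm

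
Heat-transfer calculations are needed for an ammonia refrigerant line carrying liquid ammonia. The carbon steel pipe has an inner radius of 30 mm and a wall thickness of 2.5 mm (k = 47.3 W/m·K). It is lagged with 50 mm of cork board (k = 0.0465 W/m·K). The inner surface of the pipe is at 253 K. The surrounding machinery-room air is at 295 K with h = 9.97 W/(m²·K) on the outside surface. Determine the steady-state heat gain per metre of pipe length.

For a radial system each layer contributes R = ln(r_out/r_in)/(2πkL); films add R = 1/(hA).
R_carbon steel pipe wall = ln(32.5/30)/(2π×47.3×1) = 2.693×10^-4 K/W
R_cork board = ln(82.5/32.5)/(2π×0.0465×1) = 3.188 K/W
R_outer film = 1/(h_o·2πr_oL) = 1/(9.97×2π×0.0825×1) = 0.1935 K/W
R_total = 3.382 K/W
Q = ΔT/R_total = 42/3.382

q′ ≈ 12.4 W/m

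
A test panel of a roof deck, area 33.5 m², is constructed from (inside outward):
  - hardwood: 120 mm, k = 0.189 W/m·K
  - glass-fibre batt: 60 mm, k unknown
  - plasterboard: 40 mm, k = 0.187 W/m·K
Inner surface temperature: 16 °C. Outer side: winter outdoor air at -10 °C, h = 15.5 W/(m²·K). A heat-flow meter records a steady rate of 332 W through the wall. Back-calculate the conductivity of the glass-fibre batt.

Using the resistance-network approach (series):
R_hardwood = L/(kA) = 0.12/(0.189×33.5) = 0.01895 K/W
R_plasterboard = L/(kA) = 0.04/(0.187×33.5) = 0.006385 K/W
R_outer film = 1/(h_o·A) = 1/(15.5×33.5) = 0.001926 K/W
Sum of known resistances R_other = 0.02726 K/W
Total R = ΔT/Q = 26/332 = 0.07831 K/W
R_glass-fibre batt = R_total − R_other = 0.05105 K/W
k = L/(R·A) = 0.06/(0.05105×33.5)

k ≈ 0.0351 W/(m·K)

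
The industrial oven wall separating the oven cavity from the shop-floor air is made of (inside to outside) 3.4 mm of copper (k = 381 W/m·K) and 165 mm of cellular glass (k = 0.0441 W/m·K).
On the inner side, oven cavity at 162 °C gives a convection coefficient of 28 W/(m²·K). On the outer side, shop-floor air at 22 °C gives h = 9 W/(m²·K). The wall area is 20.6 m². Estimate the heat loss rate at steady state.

Series thermal resistances:
R_inner film = 1/(h_i·A) = 1/(28×20.6) = 0.001734 K/W
R_copper = L/(kA) = 0.0034/(381×20.6) = 4.332×10^-7 K/W
R_cellular glass = L/(kA) = 0.165/(0.0441×20.6) = 0.1816 K/W
R_outer film = 1/(h_o·A) = 1/(9×20.6) = 0.005394 K/W
R_total = 0.1888 K/W
Q = ΔT / R_total = 140 / 0.1888

Q ≈ 742 W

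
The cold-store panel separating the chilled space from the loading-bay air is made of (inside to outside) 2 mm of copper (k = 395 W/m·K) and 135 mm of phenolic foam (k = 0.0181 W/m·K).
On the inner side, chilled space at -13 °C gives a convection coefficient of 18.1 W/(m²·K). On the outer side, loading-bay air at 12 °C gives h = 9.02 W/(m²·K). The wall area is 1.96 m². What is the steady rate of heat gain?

Series thermal resistances:
R_inner film = 1/(h_i·A) = 1/(18.1×1.96) = 0.02819 K/W
R_copper = L/(kA) = 0.002/(395×1.96) = 2.583×10^-6 K/W
R_phenolic foam = L/(kA) = 0.135/(0.0181×1.96) = 3.805 K/W
R_outer film = 1/(h_o·A) = 1/(9.02×1.96) = 0.05656 K/W
R_total = 3.89 K/W
Q = ΔT / R_total = 25 / 3.89

Q ≈ 6.43 W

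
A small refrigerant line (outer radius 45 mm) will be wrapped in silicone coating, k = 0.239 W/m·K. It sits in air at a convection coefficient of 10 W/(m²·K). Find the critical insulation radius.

r_cr ≈ 23.9 mm

For a cylinder r_cr = k/h = 0.239/10
r_cr = 23.9 mm; since the bare radius (45 mm) is above r_cr, any added insulation will reduce heat loss.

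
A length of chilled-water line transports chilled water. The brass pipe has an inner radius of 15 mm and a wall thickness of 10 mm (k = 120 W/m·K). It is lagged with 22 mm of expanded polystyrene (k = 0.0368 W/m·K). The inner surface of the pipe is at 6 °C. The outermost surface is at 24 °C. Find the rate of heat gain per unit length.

For a radial system each layer contributes R = ln(r_out/r_in)/(2πkL); films add R = 1/(hA).
R_brass pipe wall = ln(25/15)/(2π×120×1) = 6.775×10^-4 K/W
R_expanded polystyrene = ln(47/25)/(2π×0.0368×1) = 2.73 K/W
R_total = 2.731 K/W
Q = ΔT/R_total = 18/2.731

q′ ≈ 6.59 W/m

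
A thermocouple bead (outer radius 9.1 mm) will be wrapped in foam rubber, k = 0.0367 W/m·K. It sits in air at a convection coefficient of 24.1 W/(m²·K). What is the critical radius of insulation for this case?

For a sphere r_cr = 2k/h = 2×0.0367/24.1
r_cr = 3.05 mm; since the bare radius (9.1 mm) is above r_cr, any added insulation will reduce heat loss.

r_cr ≈ 3.05 mm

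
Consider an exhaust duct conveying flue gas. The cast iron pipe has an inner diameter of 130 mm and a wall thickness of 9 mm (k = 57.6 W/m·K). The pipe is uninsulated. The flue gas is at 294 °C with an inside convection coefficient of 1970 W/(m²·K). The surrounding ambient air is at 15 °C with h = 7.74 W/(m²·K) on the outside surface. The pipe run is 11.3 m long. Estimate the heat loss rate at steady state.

Treating each annulus and film as a series resistance:
R_inner film = 1/(h_i·2πr₁L) = 1/(1970×2π×0.065×11.3) = 1.1×10^-4 K/W
R_cast iron pipe wall = ln(74/65)/(2π×57.6×11.3) = 3.171×10^-5 K/W
R_outer film = 1/(h_o·2πr_oL) = 1/(7.74×2π×0.074×11.3) = 0.02459 K/W
R_total = 0.02473 K/W
Q = ΔT/R_total = 279/0.02473

Q ≈ 11300 W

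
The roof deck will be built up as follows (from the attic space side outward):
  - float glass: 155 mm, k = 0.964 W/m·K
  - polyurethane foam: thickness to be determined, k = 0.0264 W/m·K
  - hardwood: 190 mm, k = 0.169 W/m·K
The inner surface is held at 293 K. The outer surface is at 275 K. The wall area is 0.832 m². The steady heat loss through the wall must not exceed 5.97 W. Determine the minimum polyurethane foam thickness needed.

Series thermal resistances:
R_float glass = L/(kA) = 0.155/(0.964×0.832) = 0.1933 K/W
R_hardwood = L/(kA) = 0.19/(0.169×0.832) = 1.351 K/W
Sum of the known resistances R_other = 1.545 K/W
Required total resistance R_tot = ΔT/Q_allow = 18/5.97 = 3.015 K/W
R_polyurethane foam = R_tot − R_other = 1.471 K/W
L = R·k·A = 1.471×0.0264×0.832

L ≈ 32.3 mm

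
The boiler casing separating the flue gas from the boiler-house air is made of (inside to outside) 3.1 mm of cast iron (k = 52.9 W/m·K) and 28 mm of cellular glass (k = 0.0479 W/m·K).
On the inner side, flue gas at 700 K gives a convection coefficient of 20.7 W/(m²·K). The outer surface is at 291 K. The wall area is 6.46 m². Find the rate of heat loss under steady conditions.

Q ≈ 4170 W

Thermal resistances in series:
R_inner film = 1/(h_i·A) = 1/(20.7×6.46) = 0.007478 K/W
R_cast iron = L/(kA) = 0.0031/(52.9×6.46) = 9.071×10^-6 K/W
R_cellular glass = L/(kA) = 0.028/(0.0479×6.46) = 0.09049 K/W
R_total = 0.09798 K/W
Q = ΔT / R_total = 409 / 0.09798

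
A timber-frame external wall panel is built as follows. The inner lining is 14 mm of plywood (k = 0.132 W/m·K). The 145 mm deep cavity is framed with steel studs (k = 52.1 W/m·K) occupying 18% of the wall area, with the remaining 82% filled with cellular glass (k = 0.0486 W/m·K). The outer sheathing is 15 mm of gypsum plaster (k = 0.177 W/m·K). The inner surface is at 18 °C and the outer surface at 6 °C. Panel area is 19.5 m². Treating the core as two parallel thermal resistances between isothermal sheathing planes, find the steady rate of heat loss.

Q ≈ 1130 W

Sheathing layers in series; stud and cavity paths in parallel between them.
R_inner = 0.014/(0.132×19.5) = 0.005439 K/W
R_stud  = 0.145/(52.1×0.18×19.5) = 7.929×10^-4 K/W
R_cav   = 0.145/(0.0486×0.82×19.5) = 0.1866 K/W
1/R_core = 1/R_stud + 1/R_cav → R_core = 7.896×10^-4 K/W
R_outer = 0.015/(0.177×19.5) = 0.004346 K/W
R_total = 0.01057 K/W
Q = ΔT/R_total = 12/0.01057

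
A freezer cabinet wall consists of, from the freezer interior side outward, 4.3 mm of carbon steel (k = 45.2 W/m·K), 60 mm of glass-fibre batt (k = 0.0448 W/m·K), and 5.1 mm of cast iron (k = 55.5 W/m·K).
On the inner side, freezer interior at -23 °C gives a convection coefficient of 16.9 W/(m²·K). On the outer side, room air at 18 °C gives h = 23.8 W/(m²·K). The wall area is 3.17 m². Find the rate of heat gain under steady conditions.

Using the resistance-network approach (series):
R_inner film = 1/(h_i·A) = 1/(16.9×3.17) = 0.01867 K/W
R_carbon steel = L/(kA) = 0.0043/(45.2×3.17) = 3.001×10^-5 K/W
R_glass-fibre batt = L/(kA) = 0.06/(0.0448×3.17) = 0.4225 K/W
R_cast iron = L/(kA) = 0.0051/(55.5×3.17) = 2.899×10^-5 K/W
R_outer film = 1/(h_o·A) = 1/(23.8×3.17) = 0.01325 K/W
R_total = 0.4545 K/W
Q = ΔT / R_total = 41 / 0.4545

Q ≈ 90.2 W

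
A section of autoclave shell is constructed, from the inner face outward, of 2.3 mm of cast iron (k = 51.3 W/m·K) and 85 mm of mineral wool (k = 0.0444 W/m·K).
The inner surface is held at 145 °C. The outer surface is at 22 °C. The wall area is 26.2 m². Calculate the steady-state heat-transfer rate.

Thermal resistances in series:
R_cast iron = L/(kA) = 0.0023/(51.3×26.2) = 1.711×10^-6 K/W
R_mineral wool = L/(kA) = 0.085/(0.0444×26.2) = 0.07307 K/W
R_total = 0.07307 K/W
Q = ΔT / R_total = 123 / 0.07307

Q ≈ 1680 W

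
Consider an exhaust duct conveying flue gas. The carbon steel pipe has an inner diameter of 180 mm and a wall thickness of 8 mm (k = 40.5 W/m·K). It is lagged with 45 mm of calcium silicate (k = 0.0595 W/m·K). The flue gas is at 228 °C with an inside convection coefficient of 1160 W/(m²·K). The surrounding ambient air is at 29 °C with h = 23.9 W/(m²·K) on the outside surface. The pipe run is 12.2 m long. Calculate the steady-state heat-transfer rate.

Radial resistances (cylindrical: R_cond = ln(r_o/r_i)/(2πkL), R_conv = 1/(h·2πrL)):
R_inner film = 1/(h_i·2πr₁L) = 1/(1160×2π×0.09×12.2) = 1.25×10^-4 K/W
R_carbon steel pipe wall = ln(98/90)/(2π×40.5×12.2) = 2.743×10^-5 K/W
R_calcium silicate = ln(143/98)/(2π×0.0595×12.2) = 0.08285 K/W
R_outer film = 1/(h_o·2πr_oL) = 1/(23.9×2π×0.143×12.2) = 0.003817 K/W
R_total = 0.08682 K/W
Q = ΔT/R_total = 199/0.08682

Q ≈ 2290 W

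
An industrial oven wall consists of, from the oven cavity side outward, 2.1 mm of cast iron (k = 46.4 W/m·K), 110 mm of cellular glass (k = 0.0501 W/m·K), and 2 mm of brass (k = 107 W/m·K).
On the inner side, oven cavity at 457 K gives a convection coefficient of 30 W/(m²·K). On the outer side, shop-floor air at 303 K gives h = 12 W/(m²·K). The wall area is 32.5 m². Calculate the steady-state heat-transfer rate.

Series thermal resistances:
R_inner film = 1/(h_i·A) = 1/(30×32.5) = 0.001026 K/W
R_cast iron = L/(kA) = 0.0021/(46.4×32.5) = 1.393×10^-6 K/W
R_cellular glass = L/(kA) = 0.11/(0.0501×32.5) = 0.06756 K/W
R_brass = L/(kA) = 0.002/(107×32.5) = 5.751×10^-7 K/W
R_outer film = 1/(h_o·A) = 1/(12×32.5) = 0.002564 K/W
R_total = 0.07115 K/W
Q = ΔT / R_total = 154 / 0.07115

Q ≈ 2160 W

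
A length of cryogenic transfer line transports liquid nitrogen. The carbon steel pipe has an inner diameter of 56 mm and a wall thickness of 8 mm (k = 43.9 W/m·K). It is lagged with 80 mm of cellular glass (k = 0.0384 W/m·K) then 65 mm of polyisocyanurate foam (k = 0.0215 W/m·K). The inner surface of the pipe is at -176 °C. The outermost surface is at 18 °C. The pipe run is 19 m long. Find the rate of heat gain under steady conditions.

Treating each annulus and film as a series resistance:
R_carbon steel pipe wall = ln(36/28)/(2π×43.9×19) = 4.795×10^-5 K/W
R_cellular glass = ln(116/36)/(2π×0.0384×19) = 0.2552 K/W
R_polyisocyanurate foam = ln(181/116)/(2π×0.0215×19) = 0.1733 K/W
R_total = 0.4286 K/W
Q = ΔT/R_total = 194/0.4286

Q ≈ 453 W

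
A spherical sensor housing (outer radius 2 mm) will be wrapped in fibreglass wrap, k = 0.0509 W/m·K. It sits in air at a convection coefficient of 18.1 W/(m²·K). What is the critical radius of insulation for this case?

r_cr ≈ 5.62 mm

For a sphere r_cr = 2k/h = 2×0.0509/18.1
r_cr = 5.62 mm; since the bare radius (2 mm) is below r_cr, adding a thin layer of insulation will *increase* heat loss.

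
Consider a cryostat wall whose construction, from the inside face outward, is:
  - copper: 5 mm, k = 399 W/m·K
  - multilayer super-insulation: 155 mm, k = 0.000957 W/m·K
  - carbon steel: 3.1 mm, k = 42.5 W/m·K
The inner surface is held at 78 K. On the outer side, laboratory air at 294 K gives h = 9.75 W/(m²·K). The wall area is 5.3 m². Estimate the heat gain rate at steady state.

Q ≈ 7.06 W

Model the wall as resistances in series:
R_copper = L/(kA) = 0.005/(399×5.3) = 2.364×10^-6 K/W
R_multilayer super-insulation = L/(kA) = 0.155/(0.000957×5.3) = 30.56 K/W
R_carbon steel = L/(kA) = 0.0031/(42.5×5.3) = 1.376×10^-5 K/W
R_outer film = 1/(h_o·A) = 1/(9.75×5.3) = 0.01935 K/W
R_total = 30.58 K/W
Q = ΔT / R_total = 216 / 30.58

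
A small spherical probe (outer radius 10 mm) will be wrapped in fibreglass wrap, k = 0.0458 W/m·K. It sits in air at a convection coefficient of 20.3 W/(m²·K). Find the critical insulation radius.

For a sphere r_cr = 2k/h = 2×0.0458/20.3
r_cr = 4.51 mm; since the bare radius (10 mm) is above r_cr, any added insulation will reduce heat loss.

r_cr ≈ 4.51 mm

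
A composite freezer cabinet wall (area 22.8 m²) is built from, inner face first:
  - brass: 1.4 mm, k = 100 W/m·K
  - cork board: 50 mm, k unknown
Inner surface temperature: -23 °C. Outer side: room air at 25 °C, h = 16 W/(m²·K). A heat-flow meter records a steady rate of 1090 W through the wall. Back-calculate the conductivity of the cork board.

k ≈ 0.0531 W/(m·K)

Using the resistance-network approach (series):
R_brass = L/(kA) = 0.0014/(100×22.8) = 6.14×10^-7 K/W
R_outer film = 1/(h_o·A) = 1/(16×22.8) = 0.002741 K/W
Sum of known resistances R_other = 0.002742 K/W
Total R = ΔT/Q = 48/1090 = 0.04404 K/W
R_cork board = R_total − R_other = 0.04129 K/W
k = L/(R·A) = 0.05/(0.04129×22.8)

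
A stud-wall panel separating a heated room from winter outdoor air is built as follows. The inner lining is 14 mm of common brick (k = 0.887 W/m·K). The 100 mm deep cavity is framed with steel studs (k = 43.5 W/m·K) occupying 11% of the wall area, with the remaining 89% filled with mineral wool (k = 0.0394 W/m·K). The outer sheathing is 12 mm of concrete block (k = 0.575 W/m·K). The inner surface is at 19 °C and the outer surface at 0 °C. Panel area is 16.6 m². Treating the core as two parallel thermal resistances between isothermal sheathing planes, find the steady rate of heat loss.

Q ≈ 5490 W

Sheathing layers in series; stud and cavity paths in parallel between them.
R_inner = 0.014/(0.887×16.6) = 9.508×10^-4 K/W
R_stud  = 0.1/(43.5×0.11×16.6) = 0.001259 K/W
R_cav   = 0.1/(0.0394×0.89×16.6) = 0.1718 K/W
1/R_core = 1/R_stud + 1/R_cav → R_core = 0.00125 K/W
R_outer = 0.012/(0.575×16.6) = 0.001257 K/W
R_total = 0.003458 K/W
Q = ΔT/R_total = 19/0.003458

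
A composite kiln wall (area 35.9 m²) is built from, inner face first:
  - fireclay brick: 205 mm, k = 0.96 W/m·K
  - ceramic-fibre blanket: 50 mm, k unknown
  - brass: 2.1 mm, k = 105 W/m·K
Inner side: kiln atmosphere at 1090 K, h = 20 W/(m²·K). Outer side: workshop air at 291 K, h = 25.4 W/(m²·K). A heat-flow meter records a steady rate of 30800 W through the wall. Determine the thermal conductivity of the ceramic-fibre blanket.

k ≈ 0.0796 W/(m·K)

Series thermal resistances:
R_inner film = 1/(h_i·A) = 1/(20×35.9) = 0.001393 K/W
R_fireclay brick = L/(kA) = 0.205/(0.96×35.9) = 0.005948 K/W
R_brass = L/(kA) = 0.0021/(105×35.9) = 5.571×10^-7 K/W
R_outer film = 1/(h_o·A) = 1/(25.4×35.9) = 0.001097 K/W
Sum of known resistances R_other = 0.008438 K/W
Total R = ΔT/Q = 799/30800 = 0.02594 K/W
R_ceramic-fibre blanket = R_total − R_other = 0.0175 K/W
k = L/(R·A) = 0.05/(0.0175×35.9)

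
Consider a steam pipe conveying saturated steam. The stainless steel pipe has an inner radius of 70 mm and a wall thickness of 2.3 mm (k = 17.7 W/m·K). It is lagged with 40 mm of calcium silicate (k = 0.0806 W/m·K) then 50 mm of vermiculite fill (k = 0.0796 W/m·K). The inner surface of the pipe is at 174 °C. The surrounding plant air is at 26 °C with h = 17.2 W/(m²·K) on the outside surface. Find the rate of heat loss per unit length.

q′ ≈ 89 W/m

Treating each annulus and film as a series resistance:
R_stainless steel pipe wall = ln(72.3/70)/(2π×17.7×1) = 2.907×10^-4 K/W
R_calcium silicate = ln(112.3/72.3)/(2π×0.0806×1) = 0.8695 K/W
R_vermiculite fill = ln(162.3/112.3)/(2π×0.0796×1) = 0.7363 K/W
R_outer film = 1/(h_o·2πr_oL) = 1/(17.2×2π×0.1623×1) = 0.05701 K/W
R_total = 1.663 K/W
Q = ΔT/R_total = 148/1.663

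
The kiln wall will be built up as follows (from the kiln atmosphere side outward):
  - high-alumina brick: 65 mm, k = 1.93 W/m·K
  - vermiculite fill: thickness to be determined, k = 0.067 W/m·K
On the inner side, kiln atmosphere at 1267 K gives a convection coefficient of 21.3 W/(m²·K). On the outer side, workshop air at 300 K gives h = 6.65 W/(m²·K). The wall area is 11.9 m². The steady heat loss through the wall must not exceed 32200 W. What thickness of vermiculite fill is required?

Using the resistance-network approach (series):
R_inner film = 1/(h_i·A) = 1/(21.3×11.9) = 0.003945 K/W
R_high-alumina brick = L/(kA) = 0.065/(1.93×11.9) = 0.00283 K/W
R_outer film = 1/(h_o·A) = 1/(6.65×11.9) = 0.01264 K/W
Sum of the known resistances R_other = 0.01941 K/W
Required total resistance R_tot = ΔT/Q_allow = 967/32200 = 0.03003 K/W
R_vermiculite fill = R_tot − R_other = 0.01062 K/W
L = R·k·A = 0.01062×0.067×11.9

L ≈ 8.47 mm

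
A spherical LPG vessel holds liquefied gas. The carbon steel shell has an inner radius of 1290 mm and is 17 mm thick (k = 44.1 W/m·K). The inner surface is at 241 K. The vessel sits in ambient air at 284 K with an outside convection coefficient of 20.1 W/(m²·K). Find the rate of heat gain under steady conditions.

Spherical conduction: R = (1/r_in − 1/r_out)/(4πk) per layer; series-sum.
R_carbon steel shell = (1/1.29 − 1/1.307)/(4π×44.1) = 1.819×10^-5 K/W
R_outer film = 1/(h·4πr_o²) = 1/(20.1×4π×1.307²) = 0.002318 K/W
R_total = 0.002336 K/W
Q = ΔT/R_total = 43/0.002336

Q ≈ 18400 W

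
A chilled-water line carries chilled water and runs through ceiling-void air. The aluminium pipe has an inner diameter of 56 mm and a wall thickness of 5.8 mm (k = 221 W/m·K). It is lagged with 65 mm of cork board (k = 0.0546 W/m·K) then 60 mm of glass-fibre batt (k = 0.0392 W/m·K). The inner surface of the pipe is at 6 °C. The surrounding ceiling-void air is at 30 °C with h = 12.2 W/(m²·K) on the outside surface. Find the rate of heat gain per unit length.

Cylindrical conduction, so R = ln(r₂/r₁)/(2πkL) per layer, in series:
R_aluminium pipe wall = ln(33.8/28)/(2π×221×1) = 1.356×10^-4 K/W
R_cork board = ln(98.8/33.8)/(2π×0.0546×1) = 3.127 K/W
R_glass-fibre batt = ln(158.8/98.8)/(2π×0.0392×1) = 1.927 K/W
R_outer film = 1/(h_o·2πr_oL) = 1/(12.2×2π×0.1588×1) = 0.08215 K/W
R_total = 5.136 K/W
Q = ΔT/R_total = 24/5.136

q′ ≈ 4.67 W/m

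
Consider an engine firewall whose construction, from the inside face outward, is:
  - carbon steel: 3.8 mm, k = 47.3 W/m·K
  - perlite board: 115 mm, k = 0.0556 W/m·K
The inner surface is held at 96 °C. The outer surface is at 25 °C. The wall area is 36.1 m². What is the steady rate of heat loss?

Series thermal resistances:
R_carbon steel = L/(kA) = 0.0038/(47.3×36.1) = 2.225×10^-6 K/W
R_perlite board = L/(kA) = 0.115/(0.0556×36.1) = 0.05729 K/W
R_total = 0.0573 K/W
Q = ΔT / R_total = 71 / 0.0573

Q ≈ 1240 W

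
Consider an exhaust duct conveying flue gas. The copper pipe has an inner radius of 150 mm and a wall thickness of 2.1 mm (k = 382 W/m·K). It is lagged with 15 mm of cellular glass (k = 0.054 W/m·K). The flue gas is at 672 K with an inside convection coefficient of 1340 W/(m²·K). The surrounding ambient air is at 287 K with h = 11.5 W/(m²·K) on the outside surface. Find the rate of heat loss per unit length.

q′ ≈ 1070 W/m

Cylindrical conduction, so R = ln(r₂/r₁)/(2πkL) per layer, in series:
R_inner film = 1/(h_i·2πr₁L) = 1/(1340×2π×0.15×1) = 7.918×10^-4 K/W
R_copper pipe wall = ln(152.1/150)/(2π×382×1) = 5.792×10^-6 K/W
R_cellular glass = ln(167.1/152.1)/(2π×0.054×1) = 0.2772 K/W
R_outer film = 1/(h_o·2πr_oL) = 1/(11.5×2π×0.1671×1) = 0.08282 K/W
R_total = 0.3608 K/W
Q = ΔT/R_total = 385/0.3608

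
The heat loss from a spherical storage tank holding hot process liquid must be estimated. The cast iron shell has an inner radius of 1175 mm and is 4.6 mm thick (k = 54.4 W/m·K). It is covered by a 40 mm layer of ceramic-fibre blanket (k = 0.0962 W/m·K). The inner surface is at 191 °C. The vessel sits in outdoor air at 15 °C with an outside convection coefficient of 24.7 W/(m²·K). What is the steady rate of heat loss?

Spherical conduction: R = (1/r_in − 1/r_out)/(4πk) per layer; series-sum.
R_cast iron shell = (1/1.175 − 1/1.1796)/(4π×54.4) = 4.855×10^-6 K/W
R_ceramic-fibre blanket = (1/1.1796 − 1/1.2196)/(4π×0.0962) = 0.023 K/W
R_outer film = 1/(h·4πr_o²) = 1/(24.7×4π×1.2196²) = 0.002166 K/W
R_total = 0.02517 K/W
Q = ΔT/R_total = 176/0.02517

Q ≈ 6990 W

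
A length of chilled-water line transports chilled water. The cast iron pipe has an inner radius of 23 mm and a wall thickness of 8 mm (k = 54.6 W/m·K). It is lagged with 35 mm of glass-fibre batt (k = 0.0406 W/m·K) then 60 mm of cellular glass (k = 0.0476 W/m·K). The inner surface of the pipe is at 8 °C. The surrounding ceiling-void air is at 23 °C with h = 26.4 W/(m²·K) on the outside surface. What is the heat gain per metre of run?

q′ ≈ 2.9 W/m

Radial resistances (cylindrical: R_cond = ln(r_o/r_i)/(2πkL), R_conv = 1/(h·2πrL)):
R_cast iron pipe wall = ln(31/23)/(2π×54.6×1) = 8.701×10^-4 K/W
R_glass-fibre batt = ln(66/31)/(2π×0.0406×1) = 2.962 K/W
R_cellular glass = ln(126/66)/(2π×0.0476×1) = 2.162 K/W
R_outer film = 1/(h_o·2πr_oL) = 1/(26.4×2π×0.126×1) = 0.04785 K/W
R_total = 5.173 K/W
Q = ΔT/R_total = 15/5.173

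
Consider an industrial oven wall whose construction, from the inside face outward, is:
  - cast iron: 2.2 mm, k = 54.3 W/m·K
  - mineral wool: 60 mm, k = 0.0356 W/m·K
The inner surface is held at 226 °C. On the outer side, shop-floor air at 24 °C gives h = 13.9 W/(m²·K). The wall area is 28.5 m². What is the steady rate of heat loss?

Q ≈ 3280 W

Treating each layer as a thermal resistance in series:
R_cast iron = L/(kA) = 0.0022/(54.3×28.5) = 1.422×10^-6 K/W
R_mineral wool = L/(kA) = 0.06/(0.0356×28.5) = 0.05914 K/W
R_outer film = 1/(h_o·A) = 1/(13.9×28.5) = 0.002524 K/W
R_total = 0.06166 K/W
Q = ΔT / R_total = 202 / 0.06166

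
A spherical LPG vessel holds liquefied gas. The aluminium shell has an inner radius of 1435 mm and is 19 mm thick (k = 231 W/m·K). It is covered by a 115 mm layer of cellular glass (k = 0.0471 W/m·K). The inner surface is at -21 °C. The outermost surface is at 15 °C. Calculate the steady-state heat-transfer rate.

Q ≈ 423 W

For a spherical shell R = (1/r₁ − 1/r₂)/(4πk); film R = 1/(h·4πr²). In series:
R_aluminium shell = (1/1.435 − 1/1.454)/(4π×231) = 3.137×10^-6 K/W
R_cellular glass = (1/1.454 − 1/1.569)/(4π×0.0471) = 0.08517 K/W
R_total = 0.08517 K/W
Q = ΔT/R_total = 36/0.08517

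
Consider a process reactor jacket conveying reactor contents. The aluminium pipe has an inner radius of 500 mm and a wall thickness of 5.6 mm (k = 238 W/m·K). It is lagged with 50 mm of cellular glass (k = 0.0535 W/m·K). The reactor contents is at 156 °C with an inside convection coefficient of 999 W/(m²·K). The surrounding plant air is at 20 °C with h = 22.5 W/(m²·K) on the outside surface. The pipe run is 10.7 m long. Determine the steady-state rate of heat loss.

Cylindrical conduction, so R = ln(r₂/r₁)/(2πkL) per layer, in series:
R_inner film = 1/(h_i·2πr₁L) = 1/(999×2π×0.5×10.7) = 2.978×10^-5 K/W
R_aluminium pipe wall = ln(505.6/500)/(2π×238×10.7) = 6.961×10^-7 K/W
R_cellular glass = ln(555.6/505.6)/(2π×0.0535×10.7) = 0.02622 K/W
R_outer film = 1/(h_o·2πr_oL) = 1/(22.5×2π×0.5556×10.7) = 0.00119 K/W
R_total = 0.02744 K/W
Q = ΔT/R_total = 136/0.02744

Q ≈ 4960 W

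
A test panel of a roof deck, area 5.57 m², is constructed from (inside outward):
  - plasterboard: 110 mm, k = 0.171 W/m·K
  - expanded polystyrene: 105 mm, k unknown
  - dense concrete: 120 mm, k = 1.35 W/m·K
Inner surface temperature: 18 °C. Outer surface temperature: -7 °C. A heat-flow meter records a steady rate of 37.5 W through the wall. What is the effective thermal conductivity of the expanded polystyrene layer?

Series thermal resistances:
R_plasterboard = L/(kA) = 0.11/(0.171×5.57) = 0.1155 K/W
R_dense concrete = L/(kA) = 0.12/(1.35×5.57) = 0.01596 K/W
Sum of known resistances R_other = 0.1314 K/W
Total R = ΔT/Q = 25/37.5 = 0.6667 K/W
R_expanded polystyrene = R_total − R_other = 0.5352 K/W
k = L/(R·A) = 0.105/(0.5352×5.57)

k ≈ 0.0352 W/(m·K)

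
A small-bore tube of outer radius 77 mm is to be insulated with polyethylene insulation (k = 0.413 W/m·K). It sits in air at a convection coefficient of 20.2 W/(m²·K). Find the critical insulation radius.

For a cylinder r_cr = k/h = 0.413/20.2
r_cr = 20.4 mm; since the bare radius (77 mm) is above r_cr, any added insulation will reduce heat loss.

r_cr ≈ 20.4 mm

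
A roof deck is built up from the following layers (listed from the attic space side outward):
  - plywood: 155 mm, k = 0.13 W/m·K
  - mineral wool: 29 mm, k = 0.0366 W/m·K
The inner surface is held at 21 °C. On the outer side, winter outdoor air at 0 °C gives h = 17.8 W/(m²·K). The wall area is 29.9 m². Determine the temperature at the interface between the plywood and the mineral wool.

T ≈ 8.73 °C

Thermal resistances in series:
R_plywood = L/(kA) = 0.155/(0.13×29.9) = 0.03988 K/W
R_mineral wool = L/(kA) = 0.029/(0.0366×29.9) = 0.0265 K/W
R_outer film = 1/(h_o·A) = 1/(17.8×29.9) = 0.001879 K/W
R_total = 0.06826 K/W;  Q = ΔT/R_total = 21/0.06826 = 307.7 W
T_interface = T_inner − Q·ΣR(inner→interface) = 21 − 308×0.03988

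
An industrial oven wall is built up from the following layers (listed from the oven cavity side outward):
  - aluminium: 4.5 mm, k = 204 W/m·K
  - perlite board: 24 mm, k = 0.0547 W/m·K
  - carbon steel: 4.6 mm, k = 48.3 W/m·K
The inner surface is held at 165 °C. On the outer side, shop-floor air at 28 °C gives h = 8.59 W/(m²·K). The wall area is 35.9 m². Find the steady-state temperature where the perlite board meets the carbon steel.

Using the resistance-network approach (series):
R_aluminium = L/(kA) = 0.0045/(204×35.9) = 6.145×10^-7 K/W
R_perlite board = L/(kA) = 0.024/(0.0547×35.9) = 0.01222 K/W
R_carbon steel = L/(kA) = 0.0046/(48.3×35.9) = 2.653×10^-6 K/W
R_outer film = 1/(h_o·A) = 1/(8.59×35.9) = 0.003243 K/W
R_total = 0.01547 K/W;  Q = ΔT/R_total = 137/0.01547 = 8857 W
T_interface = T_inner − Q·ΣR(inner→interface) = 165 − 8860×0.01222

T ≈ 56.7 °C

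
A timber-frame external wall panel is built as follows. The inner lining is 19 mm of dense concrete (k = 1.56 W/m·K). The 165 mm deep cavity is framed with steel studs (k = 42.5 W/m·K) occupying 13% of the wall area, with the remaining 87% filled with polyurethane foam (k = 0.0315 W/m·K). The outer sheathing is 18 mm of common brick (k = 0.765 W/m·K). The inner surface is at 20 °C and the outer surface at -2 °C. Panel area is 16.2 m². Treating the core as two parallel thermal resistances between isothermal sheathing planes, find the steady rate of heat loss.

Q ≈ 5450 W

Sheathing layers in series; stud and cavity paths in parallel between them.
R_inner = 0.019/(1.56×16.2) = 7.518×10^-4 K/W
R_stud  = 0.165/(42.5×0.13×16.2) = 0.001843 K/W
R_cav   = 0.165/(0.0315×0.87×16.2) = 0.3717 K/W
1/R_core = 1/R_stud + 1/R_cav → R_core = 0.001834 K/W
R_outer = 0.018/(0.765×16.2) = 0.001452 K/W
R_total = 0.004039 K/W
Q = ΔT/R_total = 22/0.004039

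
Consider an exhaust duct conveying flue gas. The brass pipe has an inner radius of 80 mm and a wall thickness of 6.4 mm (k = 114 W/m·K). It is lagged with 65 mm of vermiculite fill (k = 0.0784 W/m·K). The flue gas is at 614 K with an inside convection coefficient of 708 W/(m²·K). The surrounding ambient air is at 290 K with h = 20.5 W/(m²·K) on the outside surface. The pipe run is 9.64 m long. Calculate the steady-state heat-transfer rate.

Treating each annulus and film as a series resistance:
R_inner film = 1/(h_i·2πr₁L) = 1/(708×2π×0.08×9.64) = 2.915×10^-4 K/W
R_brass pipe wall = ln(86.4/80)/(2π×114×9.64) = 1.115×10^-5 K/W
R_vermiculite fill = ln(151.4/86.4)/(2π×0.0784×9.64) = 0.1181 K/W
R_outer film = 1/(h_o·2πr_oL) = 1/(20.5×2π×0.1514×9.64) = 0.005319 K/W
R_total = 0.1237 K/W
Q = ΔT/R_total = 324/0.1237

Q ≈ 2620 W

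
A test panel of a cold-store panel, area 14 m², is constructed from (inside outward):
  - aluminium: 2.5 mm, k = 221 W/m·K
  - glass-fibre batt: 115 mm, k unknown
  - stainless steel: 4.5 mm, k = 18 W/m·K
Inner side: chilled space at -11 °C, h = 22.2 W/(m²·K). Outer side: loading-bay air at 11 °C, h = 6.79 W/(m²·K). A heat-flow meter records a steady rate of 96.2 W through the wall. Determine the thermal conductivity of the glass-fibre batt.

Series thermal resistances:
R_inner film = 1/(h_i·A) = 1/(22.2×14) = 0.003218 K/W
R_aluminium = L/(kA) = 0.0025/(221×14) = 8.08×10^-7 K/W
R_stainless steel = L/(kA) = 0.0045/(18×14) = 1.786×10^-5 K/W
R_outer film = 1/(h_o·A) = 1/(6.79×14) = 0.01052 K/W
Sum of known resistances R_other = 0.01376 K/W
Total R = ΔT/Q = 22/96.2 = 0.2287 K/W
R_glass-fibre batt = R_total − R_other = 0.2149 K/W
k = L/(R·A) = 0.115/(0.2149×14)

k ≈ 0.0382 W/(m·K)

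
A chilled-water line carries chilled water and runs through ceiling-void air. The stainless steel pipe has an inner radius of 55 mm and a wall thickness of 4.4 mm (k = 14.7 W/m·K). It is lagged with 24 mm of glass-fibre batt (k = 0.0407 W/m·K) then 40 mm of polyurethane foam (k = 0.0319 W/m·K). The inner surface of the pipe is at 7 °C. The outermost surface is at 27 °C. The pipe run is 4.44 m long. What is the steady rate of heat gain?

Q ≈ 27.1 W

Radial resistances (cylindrical: R_cond = ln(r_o/r_i)/(2πkL), R_conv = 1/(h·2πrL)):
R_stainless steel pipe wall = ln(59.4/55)/(2π×14.7×4.44) = 1.877×10^-4 K/W
R_glass-fibre batt = ln(83.4/59.4)/(2π×0.0407×4.44) = 0.2989 K/W
R_polyurethane foam = ln(123.4/83.4)/(2π×0.0319×4.44) = 0.4402 K/W
R_total = 0.7393 K/W
Q = ΔT/R_total = 20/0.7393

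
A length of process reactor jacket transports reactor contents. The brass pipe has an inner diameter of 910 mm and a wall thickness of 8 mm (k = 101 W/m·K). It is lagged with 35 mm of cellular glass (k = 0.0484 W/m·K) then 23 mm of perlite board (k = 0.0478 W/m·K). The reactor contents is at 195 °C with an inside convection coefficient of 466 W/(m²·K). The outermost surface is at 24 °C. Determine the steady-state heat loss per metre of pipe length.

q′ ≈ 438 W/m

Radial resistances (cylindrical: R_cond = ln(r_o/r_i)/(2πkL), R_conv = 1/(h·2πrL)):
R_inner film = 1/(h_i·2πr₁L) = 1/(466×2π×0.455×1) = 7.506×10^-4 K/W
R_brass pipe wall = ln(463/455)/(2π×101×1) = 2.747×10^-5 K/W
R_cellular glass = ln(498/463)/(2π×0.0484×1) = 0.2396 K/W
R_perlite board = ln(521/498)/(2π×0.0478×1) = 0.1503 K/W
R_total = 0.3907 K/W
Q = ΔT/R_total = 171/0.3907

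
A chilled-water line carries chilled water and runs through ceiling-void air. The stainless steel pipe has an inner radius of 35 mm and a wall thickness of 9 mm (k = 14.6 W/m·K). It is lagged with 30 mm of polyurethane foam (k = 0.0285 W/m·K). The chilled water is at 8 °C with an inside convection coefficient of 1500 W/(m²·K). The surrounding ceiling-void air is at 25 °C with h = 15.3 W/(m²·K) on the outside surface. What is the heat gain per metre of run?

Radial resistances (cylindrical: R_cond = ln(r_o/r_i)/(2πkL), R_conv = 1/(h·2πrL)):
R_inner film = 1/(h_i·2πr₁L) = 1/(1500×2π×0.035×1) = 0.003032 K/W
R_stainless steel pipe wall = ln(44/35)/(2π×14.6×1) = 0.002495 K/W
R_polyurethane foam = ln(74/44)/(2π×0.0285×1) = 2.903 K/W
R_outer film = 1/(h_o·2πr_oL) = 1/(15.3×2π×0.074×1) = 0.1406 K/W
R_total = 3.049 K/W
Q = ΔT/R_total = 17/3.049

q′ ≈ 5.58 W/m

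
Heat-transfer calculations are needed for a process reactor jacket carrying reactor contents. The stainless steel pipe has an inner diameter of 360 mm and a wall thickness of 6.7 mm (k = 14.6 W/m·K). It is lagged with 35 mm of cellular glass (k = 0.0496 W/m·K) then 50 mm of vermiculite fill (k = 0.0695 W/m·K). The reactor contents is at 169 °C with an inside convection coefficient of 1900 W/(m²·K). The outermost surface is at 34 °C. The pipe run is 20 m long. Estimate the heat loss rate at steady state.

Radial resistances (cylindrical: R_cond = ln(r_o/r_i)/(2πkL), R_conv = 1/(h·2πrL)):
R_inner film = 1/(h_i·2πr₁L) = 1/(1900×2π×0.18×20) = 2.327×10^-5 K/W
R_stainless steel pipe wall = ln(186.7/180)/(2π×14.6×20) = 1.992×10^-5 K/W
R_cellular glass = ln(221.7/186.7)/(2π×0.0496×20) = 0.02757 K/W
R_vermiculite fill = ln(271.7/221.7)/(2π×0.0695×20) = 0.02329 K/W
R_total = 0.0509 K/W
Q = ΔT/R_total = 135/0.0509

Q ≈ 2650 W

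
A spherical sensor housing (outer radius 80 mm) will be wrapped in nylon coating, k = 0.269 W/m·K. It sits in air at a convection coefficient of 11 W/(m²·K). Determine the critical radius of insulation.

For a sphere r_cr = 2k/h = 2×0.269/11
r_cr = 48.9 mm; since the bare radius (80 mm) is above r_cr, any added insulation will reduce heat loss.

r_cr ≈ 48.9 mm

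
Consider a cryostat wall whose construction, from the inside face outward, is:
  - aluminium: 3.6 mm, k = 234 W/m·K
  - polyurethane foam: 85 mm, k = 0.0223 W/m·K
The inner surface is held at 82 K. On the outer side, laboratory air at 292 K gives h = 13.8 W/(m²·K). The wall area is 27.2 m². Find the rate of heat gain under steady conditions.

Q ≈ 1470 W

Using the resistance-network approach (series):
R_aluminium = L/(kA) = 0.0036/(234×27.2) = 5.656×10^-7 K/W
R_polyurethane foam = L/(kA) = 0.085/(0.0223×27.2) = 0.1401 K/W
R_outer film = 1/(h_o·A) = 1/(13.8×27.2) = 0.002664 K/W
R_total = 0.1428 K/W
Q = ΔT / R_total = 210 / 0.1428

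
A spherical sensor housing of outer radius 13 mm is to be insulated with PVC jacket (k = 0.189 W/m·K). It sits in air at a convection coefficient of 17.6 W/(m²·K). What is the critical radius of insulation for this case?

r_cr ≈ 21.5 mm

For a sphere r_cr = 2k/h = 2×0.189/17.6
r_cr = 21.5 mm; since the bare radius (13 mm) is below r_cr, adding a thin layer of insulation will *increase* heat loss.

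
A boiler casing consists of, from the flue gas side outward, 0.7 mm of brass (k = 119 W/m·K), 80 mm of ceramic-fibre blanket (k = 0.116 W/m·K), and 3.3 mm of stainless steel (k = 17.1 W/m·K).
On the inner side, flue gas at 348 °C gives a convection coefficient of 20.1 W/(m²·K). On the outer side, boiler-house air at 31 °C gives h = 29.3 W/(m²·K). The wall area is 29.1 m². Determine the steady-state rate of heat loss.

Q ≈ 11900 W

Model the wall as resistances in series:
R_inner film = 1/(h_i·A) = 1/(20.1×29.1) = 0.00171 K/W
R_brass = L/(kA) = 0.0007/(119×29.1) = 2.021×10^-7 K/W
R_ceramic-fibre blanket = L/(kA) = 0.08/(0.116×29.1) = 0.0237 K/W
R_stainless steel = L/(kA) = 0.0033/(17.1×29.1) = 6.632×10^-6 K/W
R_outer film = 1/(h_o·A) = 1/(29.3×29.1) = 0.001173 K/W
R_total = 0.02659 K/W
Q = ΔT / R_total = 317 / 0.02659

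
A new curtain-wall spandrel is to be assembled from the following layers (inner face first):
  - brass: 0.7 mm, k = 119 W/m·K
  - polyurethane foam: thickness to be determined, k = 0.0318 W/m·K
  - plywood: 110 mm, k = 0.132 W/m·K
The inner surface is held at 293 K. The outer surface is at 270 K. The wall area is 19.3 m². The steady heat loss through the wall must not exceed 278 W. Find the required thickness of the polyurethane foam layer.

L ≈ 24.3 mm

Model the wall as resistances in series:
R_brass = L/(kA) = 0.0007/(119×19.3) = 3.048×10^-7 K/W
R_plywood = L/(kA) = 0.11/(0.132×19.3) = 0.04318 K/W
Sum of the known resistances R_other = 0.04318 K/W
Required total resistance R_tot = ΔT/Q_allow = 23/278 = 0.08273 K/W
R_polyurethane foam = R_tot − R_other = 0.03956 K/W
L = R·k·A = 0.03956×0.0318×19.3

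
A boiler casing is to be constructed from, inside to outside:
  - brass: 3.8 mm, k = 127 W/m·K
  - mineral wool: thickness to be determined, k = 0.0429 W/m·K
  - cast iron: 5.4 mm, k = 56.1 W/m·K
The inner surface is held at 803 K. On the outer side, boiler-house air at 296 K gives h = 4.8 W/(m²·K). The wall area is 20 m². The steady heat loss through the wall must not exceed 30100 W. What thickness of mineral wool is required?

Using the resistance-network approach (series):
R_brass = L/(kA) = 0.0038/(127×20) = 1.496×10^-6 K/W
R_cast iron = L/(kA) = 0.0054/(56.1×20) = 4.813×10^-6 K/W
R_outer film = 1/(h_o·A) = 1/(4.8×20) = 0.01042 K/W
Sum of the known resistances R_other = 0.01042 K/W
Required total resistance R_tot = ΔT/Q_allow = 507/30100 = 0.01684 K/W
R_mineral wool = R_tot − R_other = 0.006421 K/W
L = R·k·A = 0.006421×0.0429×20

L ≈ 5.51 mm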